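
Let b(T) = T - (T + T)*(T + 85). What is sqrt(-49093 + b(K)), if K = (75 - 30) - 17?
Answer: I*sqrt(55393) ≈ 235.36*I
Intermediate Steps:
K = 28 (K = 45 - 17 = 28)
b(T) = T - 2*T*(85 + T)
sqrt(-49093 + b(K)) = sqrt(-49093 - 1*28*(169 + 2*28)) = sqrt(-49093 - 1*28*(169 + 56)) = sqrt(-49093 - 1*28*225) = sqrt(-49093 - 6300) = sqrt(-55393) = I*sqrt(55393)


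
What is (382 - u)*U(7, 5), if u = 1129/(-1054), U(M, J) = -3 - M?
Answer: -2018785/527 ≈ -3830.7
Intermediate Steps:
u = -1129/1054 (u = 1129*(-1/1054) = -1129/1054 ≈ -1.0712)
(382 - u)*U(7, 5) = (382 - 1*(-1129/1054))*(-3 - 1*7) = (382 + 1129/1054)*(-3 - 7) = (403757/1054)*(-10) = -2018785/527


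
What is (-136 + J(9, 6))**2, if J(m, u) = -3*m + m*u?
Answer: 11881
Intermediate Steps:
(-136 + J(9, 6))**2 = (-136 + 9*(-3 + 6))**2 = (-136 + 9*3)**2 = (-136 + 27)**2 = (-109)**2 = 11881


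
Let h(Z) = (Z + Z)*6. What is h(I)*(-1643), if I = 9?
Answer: -177444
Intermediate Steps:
h(Z) = 12*Z (h(Z) = (2*Z)*6 = 12*Z)
h(I)*(-1643) = (12*9)*(-1643) = 108*(-1643) = -177444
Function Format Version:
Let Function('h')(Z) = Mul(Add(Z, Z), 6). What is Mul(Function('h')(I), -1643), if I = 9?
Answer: -177444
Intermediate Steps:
Function('h')(Z) = Mul(12, Z) (Function('h')(Z) = Mul(Mul(2, Z), 6) = Mul(12, Z))
Mul(Function('h')(I), -1643) = Mul(Mul(12, 9), -1643) = Mul(108, -1643) = -177444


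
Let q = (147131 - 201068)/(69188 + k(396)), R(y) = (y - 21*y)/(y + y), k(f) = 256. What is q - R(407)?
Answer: 71167/7716 ≈ 9.2233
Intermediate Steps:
R(y) = -10 (R(y) = (-20*y)/((2*y)) = (-20*y)*(1/(2*y)) = -10)
q = -5993/7716 (q = (147131 - 201068)/(69188 + 256) = -53937/69444 = -53937*1/69444 = -5993/7716 ≈ -0.77670)
q - R(407) = -5993/7716 - 1*(-10) = -5993/7716 + 10 = 71167/7716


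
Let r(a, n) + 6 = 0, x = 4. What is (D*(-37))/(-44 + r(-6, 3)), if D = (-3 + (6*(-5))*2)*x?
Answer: -4662/25 ≈ -186.48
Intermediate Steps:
r(a, n) = -6 (r(a, n) = -6 + 0 = -6)
D = -252 (D = (-3 + (6*(-5))*2)*4 = (-3 - 30*2)*4 = (-3 - 60)*4 = -63*4 = -252)
(D*(-37))/(-44 + r(-6, 3)) = (-252*(-37))/(-44 - 6) = 9324/(-50) = 9324*(-1/50) = -4662/25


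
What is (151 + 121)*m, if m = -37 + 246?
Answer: 56848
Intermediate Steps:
m = 209
(151 + 121)*m = (151 + 121)*209 = 272*209 = 56848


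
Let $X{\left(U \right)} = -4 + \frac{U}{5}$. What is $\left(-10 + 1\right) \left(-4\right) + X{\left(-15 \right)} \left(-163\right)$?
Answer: $1177$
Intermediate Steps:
$X{\left(U \right)} = -4 + \frac{U}{5}$ ($X{\left(U \right)} = -4 + U \frac{1}{5} = -4 + \frac{U}{5}$)
$\left(-10 + 1\right) \left(-4\right) + X{\left(-15 \right)} \left(-163\right) = \left(-10 + 1\right) \left(-4\right) + \left(-4 + \frac{1}{5} \left(-15\right)\right) \left(-163\right) = \left(-9\right) \left(-4\right) + \left(-4 - 3\right) \left(-163\right) = 36 - -1141 = 36 + 1141 = 1177$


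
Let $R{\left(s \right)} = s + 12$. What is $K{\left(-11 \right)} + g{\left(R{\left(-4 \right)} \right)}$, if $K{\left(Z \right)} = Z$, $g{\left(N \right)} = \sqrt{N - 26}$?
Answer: $-11 + 3 i \sqrt{2} \approx -11.0 + 4.2426 i$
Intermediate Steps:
$R{\left(s \right)} = 12 + s$
$g{\left(N \right)} = \sqrt{-26 + N}$
$K{\left(-11 \right)} + g{\left(R{\left(-4 \right)} \right)} = -11 + \sqrt{-26 + \left(12 - 4\right)} = -11 + \sqrt{-26 + 8} = -11 + \sqrt{-18} = -11 + 3 i \sqrt{2}$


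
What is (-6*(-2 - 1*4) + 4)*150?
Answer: 6000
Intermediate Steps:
(-6*(-2 - 1*4) + 4)*150 = (-6*(-2 - 4) + 4)*150 = (-6*(-6) + 4)*150 = (36 + 4)*150 = 40*150 = 6000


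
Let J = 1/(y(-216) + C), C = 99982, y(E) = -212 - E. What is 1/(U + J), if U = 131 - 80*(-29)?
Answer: 99986/245065687 ≈ 0.00040800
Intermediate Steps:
U = 2451 (U = 131 + 2320 = 2451)
J = 1/99986 (J = 1/((-212 - 1*(-216)) + 99982) = 1/((-212 + 216) + 99982) = 1/(4 + 99982) = 1/99986 ≈ 1.0001e-5)
1/(U + J) = 1/(2451 + 1/99986) = 1/(245065687/99986) = 99986/245065687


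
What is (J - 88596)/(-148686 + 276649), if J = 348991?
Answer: 260395/127963 ≈ 2.0349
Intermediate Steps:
(J - 88596)/(-148686 + 276649) = (348991 - 88596)/(-148686 + 276649) = 260395/127963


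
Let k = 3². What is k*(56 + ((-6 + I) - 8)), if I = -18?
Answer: 216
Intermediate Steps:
k = 9
k*(56 + ((-6 + I) - 8)) = 9*(56 + ((-6 - 18) - 8)) = 9*(56 + (-24 - 8)) = 9*(56 - 32) = 9*24 = 216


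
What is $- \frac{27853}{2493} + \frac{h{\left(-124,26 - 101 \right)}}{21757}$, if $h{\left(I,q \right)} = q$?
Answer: $- \frac{606184696}{54240201} \approx -11.176$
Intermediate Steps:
$- \frac{27853}{2493} + \frac{h{\left(-124,26 - 101 \right)}}{21757} = - \frac{27853}{2493} + \frac{26 - 101}{21757} = \left(-27853\right) \frac{1}{2493} + \left(26 - 101\right) \frac{1}{21757} = - \frac{27853}{2493} - \frac{75}{21757} = - \frac{606184696}{54240201}$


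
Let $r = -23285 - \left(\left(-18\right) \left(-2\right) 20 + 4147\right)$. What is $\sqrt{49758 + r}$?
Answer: $\sqrt{21606} \approx 146.99$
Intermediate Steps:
$r = -28152$ ($r = -23285 - \left(36 \cdot 20 + 4147\right) = -23285 - \left(720 + 4147\right) = -23285 - 4867 = -28152$)
$\sqrt{49758 + r} = \sqrt{49758 - 28152} = \sqrt{21606}$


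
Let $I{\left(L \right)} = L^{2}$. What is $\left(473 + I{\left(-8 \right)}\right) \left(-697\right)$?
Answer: $-374289$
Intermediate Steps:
$\left(473 + I{\left(-8 \right)}\right) \left(-697\right) = \left(473 + \left(-8\right)^{2}\right) \left(-697\right) = \left(473 + 64\right) \left(-697\right) = 537 \left(-697\right) = -374289$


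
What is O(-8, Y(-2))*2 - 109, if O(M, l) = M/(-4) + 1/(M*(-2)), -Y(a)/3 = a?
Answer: -839/8 ≈ -104.88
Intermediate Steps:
Y(a) = -3*a
O(M, l) = -1/(2*M) - M/4 (O(M, l) = M*(-¼) - ½/M = -M/4 - 1/(2*M) = -1/(2*M) - M/4)
O(-8, Y(-2))*2 - 109 = ((¼)*(-2 - 1*(-8)²)/(-8))*2 - 109 = ((¼)*(-⅛)*(-2 - 1*64))*2 - 109 = ((¼)*(-⅛)*(-2 - 64))*2 - 109 = ((¼)*(-⅛)*(-66))*2 - 109 = (33/16)*2 - 109 = 33/8 - 109 = -839/8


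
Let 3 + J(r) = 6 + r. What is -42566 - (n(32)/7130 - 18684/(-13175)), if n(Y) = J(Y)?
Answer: -25797986739/606050 ≈ -42567.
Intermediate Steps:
J(r) = 3 + r (J(r) = -3 + (6 + r) = 3 + r)
n(Y) = 3 + Y
-42566 - (n(32)/7130 - 18684/(-13175)) = -42566 - ((3 + 32)/7130 - 18684/(-13175)) = -42566 - (35*(1/7130) - 18684*(-1/13175)) = -42566 - (7/1426 + 18684/13175) = -42566 - 1*862439/606050 = -42566 - 862439/606050 = -25797986739/606050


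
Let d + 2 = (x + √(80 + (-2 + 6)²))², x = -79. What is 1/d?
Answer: 6335/37735681 + 632*√6/37735681 ≈ 0.00020890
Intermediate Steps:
d = -2 + (-79 + 4*√6)² (d = -2 + (-79 + √(80 + (-2 + 6)²))² = -2 + (-79 + √(80 + 4²))² = -2 + (-79 + √(80 + 16))² = -2 + (-79 + √96)² = -2 + (-79 + 4*√6)² ≈ 4786.9)
1/d = 1/(6335 - 632*√6)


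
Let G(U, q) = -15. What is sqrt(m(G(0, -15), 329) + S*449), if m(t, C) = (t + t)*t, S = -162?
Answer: 12*I*sqrt(502) ≈ 268.86*I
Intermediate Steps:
m(t, C) = 2*t**2 (m(t, C) = (2*t)*t = 2*t**2)
sqrt(m(G(0, -15), 329) + S*449) = sqrt(2*(-15)**2 - 162*449) = sqrt(2*225 - 72738) = sqrt(450 - 72738) = sqrt(-72288) = 12*I*sqrt(502)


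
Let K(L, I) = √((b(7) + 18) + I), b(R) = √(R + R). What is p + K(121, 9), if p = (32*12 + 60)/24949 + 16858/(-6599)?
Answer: -417660286/164638451 + √(27 + √14) ≈ 3.0077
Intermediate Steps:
p = -417660286/164638451 (p = (384 + 60)*(1/24949) + 16858*(-1/6599) = 444*(1/24949) - 16858/6599 = 444/24949 - 16858/6599 = -417660286/164638451 ≈ -2.5368)
b(R) = √2*√R (b(R) = √(2*R) = √2*√R)
K(L, I) = √(18 + I + √14) (K(L, I) = √((√2*√7 + 18) + I) = √((√14 + 18) + I) = √((18 + √14) + I) = √(18 + I + √14))
p + K(121, 9) = -417660286/164638451 + √(18 + 9 + √14) = -417660286/164638451 + √(27 + √14)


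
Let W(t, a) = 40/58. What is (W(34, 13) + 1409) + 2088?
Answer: 101433/29 ≈ 3497.7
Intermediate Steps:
W(t, a) = 20/29 (W(t, a) = 40*(1/58) = 20/29)
(W(34, 13) + 1409) + 2088 = (20/29 + 1409) + 2088 = 40881/29 + 2088 = 101433/29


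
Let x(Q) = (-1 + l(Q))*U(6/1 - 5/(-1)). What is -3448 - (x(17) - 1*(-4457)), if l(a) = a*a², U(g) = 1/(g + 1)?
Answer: -24943/3 ≈ -8314.3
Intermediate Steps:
U(g) = 1/(1 + g)
l(a) = a³
x(Q) = -1/12 + Q³/12 (x(Q) = (-1 + Q³)/(1 + (6/1 - 5/(-1))) = (-1 + Q³)/(1 + (6*1 - 5*(-1))) = (-1 + Q³)/(1 + (6 + 5)) = (-1 + Q³)/(1 + 11) = (-1 + Q³)/12 = (-1 + Q³)*(1/12) = -1/12 + Q³/12)
-3448 - (x(17) - 1*(-4457)) = -3448 - ((-1/12 + (1/12)*17³) - 1*(-4457)) = -3448 - ((-1/12 + (1/12)*4913) + 4457) = -3448 - ((-1/12 + 4913/12) + 4457) = -3448 - (1228/3 + 4457) = -3448 - 1*14599/3 = -3448 - 14599/3 = -24943/3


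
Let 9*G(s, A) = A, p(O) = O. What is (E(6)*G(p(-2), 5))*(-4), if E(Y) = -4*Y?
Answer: 160/3 ≈ 53.333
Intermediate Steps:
G(s, A) = A/9
(E(6)*G(p(-2), 5))*(-4) = ((-4*6)*((⅑)*5))*(-4) = -24*5/9*(-4) = -40/3*(-4) = 160/3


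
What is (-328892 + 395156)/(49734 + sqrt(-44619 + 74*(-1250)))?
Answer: 3295573776/2473607875 - 66264*I*sqrt(137119)/2473607875 ≈ 1.3323 - 0.0099196*I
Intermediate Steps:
(-328892 + 395156)/(49734 + sqrt(-44619 + 74*(-1250))) = 66264/(49734 + sqrt(-44619 - 92500)) = 66264/(49734 + sqrt(-137119)) = 66264/(49734 + I*sqrt(137119))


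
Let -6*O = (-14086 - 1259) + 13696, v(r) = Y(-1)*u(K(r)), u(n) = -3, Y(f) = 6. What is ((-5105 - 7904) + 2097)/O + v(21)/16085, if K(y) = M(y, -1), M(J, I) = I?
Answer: -1053146802/26524165 ≈ -39.705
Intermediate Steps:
K(y) = -1
v(r) = -18 (v(r) = 6*(-3) = -18)
O = 1649/6 (O = -((-14086 - 1259) + 13696)/6 = -(-15345 + 13696)/6 = -⅙*(-1649) = 1649/6 ≈ 274.83)
((-5105 - 7904) + 2097)/O + v(21)/16085 = ((-5105 - 7904) + 2097)/(1649/6) - 18/16085 = (-13009 + 2097)*(6/1649) - 18*1/16085 = -10912*6/1649 - 18/16085 = -65472/1649 - 18/16085 = -1053146802/26524165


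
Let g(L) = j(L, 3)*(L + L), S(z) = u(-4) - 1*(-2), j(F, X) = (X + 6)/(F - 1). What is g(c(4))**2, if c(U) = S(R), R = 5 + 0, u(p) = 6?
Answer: 20736/49 ≈ 423.18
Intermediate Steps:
j(F, X) = (6 + X)/(-1 + F)
R = 5
S(z) = 8 (S(z) = 6 - 1*(-2) = 6 + 2 = 8)
c(U) = 8
g(L) = 18*L/(-1 + L) (g(L) = ((6 + 3)/(-1 + L))*(L + L) = (9/(-1 + L))*(2*L) = 18*L/(-1 + L))
g(c(4))**2 = (18*8/(-1 + 8))**2 = (18*8/7)**2 = (18*8*(1/7))**2 = (144/7)**2 = 20736/49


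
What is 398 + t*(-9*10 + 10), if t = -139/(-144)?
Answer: 2887/9 ≈ 320.78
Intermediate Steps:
t = 139/144 (t = -139*(-1/144) = 139/144 ≈ 0.96528)
398 + t*(-9*10 + 10) = 398 + 139*(-9*10 + 10)/144 = 398 + 139*(-90 + 10)/144 = 398 + (139/144)*(-80) = 398 - 695/9 = 2887/9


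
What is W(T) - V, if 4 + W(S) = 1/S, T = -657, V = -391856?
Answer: 257446763/657 ≈ 3.9185e+5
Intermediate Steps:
W(S) = -4 + 1/S
W(T) - V = (-4 + 1/(-657)) - 1*(-391856) = (-4 - 1/657) + 391856 = -2629/657 + 391856 = 257446763/657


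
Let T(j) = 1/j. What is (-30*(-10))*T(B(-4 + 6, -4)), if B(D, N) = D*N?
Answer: -75/2 ≈ -37.500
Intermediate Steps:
(-30*(-10))*T(B(-4 + 6, -4)) = (-30*(-10))/(((-4 + 6)*(-4))) = 300/((2*(-4))) = 300/(-8) = 300*(-⅛) = -75/2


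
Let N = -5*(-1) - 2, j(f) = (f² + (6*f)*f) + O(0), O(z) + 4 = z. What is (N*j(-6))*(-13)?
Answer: -9672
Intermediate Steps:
O(z) = -4 + z
j(f) = -4 + 7*f² (j(f) = (f² + (6*f)*f) + (-4 + 0) = (f² + 6*f²) - 4 = 7*f² - 4 = -4 + 7*f²)
N = 3 (N = 5 - 2 = 3)
(N*j(-6))*(-13) = (3*(-4 + 7*(-6)²))*(-13) = (3*(-4 + 7*36))*(-13) = (3*(-4 + 252))*(-13) = (3*248)*(-13) = 744*(-13) = -9672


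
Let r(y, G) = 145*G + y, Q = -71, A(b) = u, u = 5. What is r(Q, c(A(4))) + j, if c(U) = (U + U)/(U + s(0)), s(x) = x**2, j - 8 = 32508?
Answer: 32735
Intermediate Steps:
j = 32516 (j = 8 + 32508 = 32516)
A(b) = 5
c(U) = 2 (c(U) = (U + U)/(U + 0**2) = (2*U)/(U + 0) = (2*U)/U = 2)
r(y, G) = y + 145*G
r(Q, c(A(4))) + j = (-71 + 145*2) + 32516 = (-71 + 290) + 32516 = 219 + 32516 = 32735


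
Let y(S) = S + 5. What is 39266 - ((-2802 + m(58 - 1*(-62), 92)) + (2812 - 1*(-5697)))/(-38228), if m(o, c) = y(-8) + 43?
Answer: 1501066395/38228 ≈ 39266.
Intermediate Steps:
y(S) = 5 + S
m(o, c) = 40 (m(o, c) = (5 - 8) + 43 = -3 + 43 = 40)
39266 - ((-2802 + m(58 - 1*(-62), 92)) + (2812 - 1*(-5697)))/(-38228) = 39266 - ((-2802 + 40) + (2812 - 1*(-5697)))/(-38228) = 39266 - (-2762 + (2812 + 5697))*(-1)/38228 = 39266 - (-2762 + 8509)*(-1)/38228 = 39266 - 5747*(-1)/38228 = 39266 - 1*(-5747/38228) = 39266 + 5747/38228 = 1501066395/38228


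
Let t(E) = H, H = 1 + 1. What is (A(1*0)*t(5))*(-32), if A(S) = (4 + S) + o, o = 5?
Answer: -576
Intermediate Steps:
H = 2
A(S) = 9 + S (A(S) = (4 + S) + 5 = 9 + S)
t(E) = 2
(A(1*0)*t(5))*(-32) = ((9 + 1*0)*2)*(-32) = ((9 + 0)*2)*(-32) = (9*2)*(-32) = 18*(-32) = -576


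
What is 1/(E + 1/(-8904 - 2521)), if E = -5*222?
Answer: -11425/12681751 ≈ -0.00090090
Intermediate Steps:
E = -1110
1/(E + 1/(-8904 - 2521)) = 1/(-1110 + 1/(-8904 - 2521)) = 1/(-1110 + 1/(-11425)) = 1/(-1110 - 1/11425) = 1/(-12681751/11425) = -11425/12681751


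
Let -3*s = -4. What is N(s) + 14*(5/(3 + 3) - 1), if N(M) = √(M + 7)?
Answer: -7/3 + 5*√3/3 ≈ 0.55342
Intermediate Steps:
s = 4/3 (s = -⅓*(-4) = 4/3 ≈ 1.3333)
N(M) = √(7 + M)
N(s) + 14*(5/(3 + 3) - 1) = √(7 + 4/3) + 14*(5/(3 + 3) - 1) = √(25/3) + 14*(5/6 - 1) = 5*√3/3 + 14*((⅙)*5 - 1) = 5*√3/3 + 14*(⅚ - 1) = 5*√3/3 + 14*(-⅙) = 5*√3/3 - 7/3 = -7/3 + 5*√3/3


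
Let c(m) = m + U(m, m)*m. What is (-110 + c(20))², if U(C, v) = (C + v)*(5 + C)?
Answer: 396408100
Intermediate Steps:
U(C, v) = (5 + C)*(C + v)
c(m) = m + m*(2*m² + 10*m) (c(m) = m + (m² + 5*m + 5*m + m*m)*m = m + (m² + 5*m + 5*m + m²)*m = m + (2*m² + 10*m)*m = m + m*(2*m² + 10*m))
(-110 + c(20))² = (-110 + 20*(1 + 2*20² + 10*20))² = (-110 + 20*(1 + 2*400 + 200))² = (-110 + 20*(1 + 800 + 200))² = (-110 + 20*1001)² = (-110 + 20020)² = 19910² = 396408100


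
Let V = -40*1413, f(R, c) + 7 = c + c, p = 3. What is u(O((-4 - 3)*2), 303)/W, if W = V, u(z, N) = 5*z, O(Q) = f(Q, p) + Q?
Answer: 5/3768 ≈ 0.0013270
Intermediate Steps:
f(R, c) = -7 + 2*c (f(R, c) = -7 + (c + c) = -7 + 2*c)
O(Q) = -1 + Q (O(Q) = (-7 + 2*3) + Q = (-7 + 6) + Q = -1 + Q)
V = -56520
W = -56520
u(O((-4 - 3)*2), 303)/W = (5*(-1 + (-4 - 3)*2))/(-56520) = (5*(-1 - 7*2))*(-1/56520) = (5*(-1 - 14))*(-1/56520) = (5*(-15))*(-1/56520) = -75*(-1/56520) = 5/3768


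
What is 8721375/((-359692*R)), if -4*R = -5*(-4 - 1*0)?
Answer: 1744275/359692 ≈ 4.8494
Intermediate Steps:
R = -5 (R = -(-5)*(-4 - 1*0)/4 = -(-5)*(-4 + 0)/4 = -(-5)*(-4)/4 = -¼*20 = -5)
8721375/((-359692*R)) = 8721375/((-359692*(-5))) = 8721375/1798460 = 8721375*(1/1798460) = 1744275/359692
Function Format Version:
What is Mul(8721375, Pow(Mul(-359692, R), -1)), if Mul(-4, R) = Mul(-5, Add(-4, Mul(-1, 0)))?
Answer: Rational(1744275, 359692) ≈ 4.8494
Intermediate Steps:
R = -5 (R = Mul(Rational(-1, 4), Mul(-5, Add(-4, Mul(-1, 0)))) = Mul(Rational(-1, 4), Mul(-5, Add(-4, 0))) = Mul(Rational(-1, 4), Mul(-5, -4)) = Mul(Rational(-1, 4), 20) = -5)
Mul(8721375, Pow(Mul(-359692, R), -1)) = Mul(8721375, Pow(Mul(-359692, -5), -1)) = Mul(8721375, Pow(1798460, -1)) = Mul(8721375, Rational(1, 1798460)) = Rational(1744275, 359692)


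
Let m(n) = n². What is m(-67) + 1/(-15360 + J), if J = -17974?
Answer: 149636325/33334 ≈ 4489.0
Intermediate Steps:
m(-67) + 1/(-15360 + J) = (-67)² + 1/(-15360 - 17974) = 4489 + 1/(-33334) = 4489 - 1/33334 = 149636325/33334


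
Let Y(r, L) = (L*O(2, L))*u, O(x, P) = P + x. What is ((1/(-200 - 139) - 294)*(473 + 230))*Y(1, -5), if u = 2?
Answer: -700659010/113 ≈ -6.2005e+6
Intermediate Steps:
Y(r, L) = 2*L*(2 + L) (Y(r, L) = (L*(L + 2))*2 = (L*(2 + L))*2 = 2*L*(2 + L))
((1/(-200 - 139) - 294)*(473 + 230))*Y(1, -5) = ((1/(-200 - 139) - 294)*(473 + 230))*(2*(-5)*(2 - 5)) = ((1/(-339) - 294)*703)*(2*(-5)*(-3)) = ((-1/339 - 294)*703)*30 = -99667/339*703*30 = -70065901/339*30 = -700659010/113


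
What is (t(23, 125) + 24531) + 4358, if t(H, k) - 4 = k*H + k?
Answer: 31893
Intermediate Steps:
t(H, k) = 4 + k + H*k (t(H, k) = 4 + (k*H + k) = 4 + (H*k + k) = 4 + (k + H*k) = 4 + k + H*k)
(t(23, 125) + 24531) + 4358 = ((4 + 125 + 23*125) + 24531) + 4358 = ((4 + 125 + 2875) + 24531) + 4358 = (3004 + 24531) + 4358 = 27535 + 4358 = 31893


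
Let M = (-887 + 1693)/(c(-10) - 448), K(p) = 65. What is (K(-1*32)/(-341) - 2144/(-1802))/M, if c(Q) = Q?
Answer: -70300023/123818123 ≈ -0.56777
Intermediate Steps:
M = -403/229 (M = (-887 + 1693)/(-10 - 448) = 806/(-458) = 806*(-1/458) = -403/229 ≈ -1.7598)
(K(-1*32)/(-341) - 2144/(-1802))/M = (65/(-341) - 2144/(-1802))/(-403/229) = (65*(-1/341) - 2144*(-1/1802))*(-229/403) = (-65/341 + 1072/901)*(-229/403) = (306987/307241)*(-229/403) = -70300023/123818123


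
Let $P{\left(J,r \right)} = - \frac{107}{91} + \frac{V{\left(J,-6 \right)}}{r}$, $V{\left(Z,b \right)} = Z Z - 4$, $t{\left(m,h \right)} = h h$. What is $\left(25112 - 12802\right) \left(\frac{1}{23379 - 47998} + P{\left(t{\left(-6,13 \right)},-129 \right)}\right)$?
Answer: $- \frac{37701956025390}{13762021} \approx -2.7396 \cdot 10^{6}$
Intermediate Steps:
$t{\left(m,h \right)} = h^{2}$
$V{\left(Z,b \right)} = -4 + Z^{2}$ ($V{\left(Z,b \right)} = Z^{2} - 4 = -4 + Z^{2}$)
$P{\left(J,r \right)} = - \frac{107}{91} + \frac{-4 + J^{2}}{r}$
$\left(25112 - 12802\right) \left(\frac{1}{23379 - 47998} + P{\left(t{\left(-6,13 \right)},-129 \right)}\right) = \left(25112 - 12802\right) \left(\frac{1}{23379 - 47998} + \frac{-4 + \left(13^{2}\right)^{2} - - \frac{13803}{91}}{-129}\right) = 12310 \left(\frac{1}{-24619} - \frac{-4 + 169^{2} + \frac{13803}{91}}{129}\right) = 12310 \left(- \frac{1}{24619} - \frac{-4 + 28561 + \frac{13803}{91}}{129}\right) = 12310 \left(- \frac{1}{24619} - \frac{870830}{3913}\right) = 12310 \left(- \frac{3062709669}{13762021}\right) = - \frac{37701956025390}{13762021}$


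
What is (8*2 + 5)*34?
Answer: 714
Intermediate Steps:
(8*2 + 5)*34 = (16 + 5)*34 = 21*34 = 714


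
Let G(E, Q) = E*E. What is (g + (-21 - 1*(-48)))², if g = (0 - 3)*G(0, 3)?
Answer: 729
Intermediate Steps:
G(E, Q) = E²
g = 0 (g = (0 - 3)*0² = -3*0 = 0)
(g + (-21 - 1*(-48)))² = (0 + (-21 - 1*(-48)))² = (0 + (-21 + 48))² = (0 + 27)² = 27² = 729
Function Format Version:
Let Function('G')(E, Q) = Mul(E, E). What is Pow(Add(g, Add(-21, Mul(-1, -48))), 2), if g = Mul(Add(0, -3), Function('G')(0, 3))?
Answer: 729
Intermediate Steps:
Function('G')(E, Q) = Pow(E, 2)
g = 0 (g = Mul(Add(0, -3), Pow(0, 2)) = Mul(-3, 0) = 0)
Pow(Add(g, Add(-21, Mul(-1, -48))), 2) = Pow(Add(0, Add(-21, Mul(-1, -48))), 2) = Pow(Add(0, Add(-21, 48)), 2) = Pow(Add(0, 27), 2) = Pow(27, 2) = 729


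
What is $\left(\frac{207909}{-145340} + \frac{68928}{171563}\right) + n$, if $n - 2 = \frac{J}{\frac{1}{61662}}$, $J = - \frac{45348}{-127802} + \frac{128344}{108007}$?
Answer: $\frac{1259643681265574137488887}{13238079755315522380} \approx 95153.0$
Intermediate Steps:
$J = \frac{10650260662}{6901755307}$ ($J = \left(-45348\right) \left(- \frac{1}{127802}\right) + 128344 \cdot \frac{1}{108007} = \frac{22674}{63901} + \frac{128344}{108007} = \frac{10650260662}{6901755307} \approx 1.5431$)
$n = \frac{656730176450858}{6901755307}$ ($n = 2 + \frac{10650260662}{6901755307 \cdot \frac{1}{61662}} = 2 + \frac{10650260662 \frac{1}{\frac{1}{61662}}}{6901755307} = 2 + \frac{10650260662}{6901755307} \cdot 61662 = 2 + \frac{656716372940244}{6901755307} = \frac{656730176450858}{6901755307} \approx 95154.0$)
$\left(\frac{207909}{-145340} + \frac{68928}{171563}\right) + n = \left(\frac{207909}{-145340} + \frac{68928}{171563}\right) + \frac{656730176450858}{6901755307} = \left(207909 \left(- \frac{1}{145340}\right) + 68928 \cdot \frac{1}{171563}\right) + \frac{656730176450858}{6901755307} = \left(- \frac{15993}{11180} + \frac{68928}{171563}\right) + \frac{656730176450858}{6901755307} = - \frac{1973192019}{1918074340} + \frac{656730176450858}{6901755307} = \frac{1259643681265574137488887}{13238079755315522380}$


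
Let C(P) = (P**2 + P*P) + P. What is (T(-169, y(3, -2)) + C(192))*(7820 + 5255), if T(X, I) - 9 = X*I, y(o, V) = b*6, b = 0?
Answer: 966621675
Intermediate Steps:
y(o, V) = 0 (y(o, V) = 0*6 = 0)
C(P) = P + 2*P**2 (C(P) = (P**2 + P**2) + P = 2*P**2 + P = P + 2*P**2)
T(X, I) = 9 + I*X (T(X, I) = 9 + X*I = 9 + I*X)
(T(-169, y(3, -2)) + C(192))*(7820 + 5255) = ((9 + 0*(-169)) + 192*(1 + 2*192))*(7820 + 5255) = ((9 + 0) + 192*(1 + 384))*13075 = (9 + 192*385)*13075 = (9 + 73920)*13075 = 73929*13075 = 966621675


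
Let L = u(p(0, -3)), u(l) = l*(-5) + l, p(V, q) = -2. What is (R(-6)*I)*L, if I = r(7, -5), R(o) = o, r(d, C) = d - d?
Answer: 0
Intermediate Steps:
r(d, C) = 0
I = 0
u(l) = -4*l (u(l) = -5*l + l = -4*l)
L = 8 (L = -4*(-2) = 8)
(R(-6)*I)*L = -6*0*8 = 0*8 = 0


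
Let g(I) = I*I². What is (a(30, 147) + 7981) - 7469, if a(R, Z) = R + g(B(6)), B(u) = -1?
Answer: 541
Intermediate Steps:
g(I) = I³
a(R, Z) = -1 + R (a(R, Z) = R + (-1)³ = R - 1 = -1 + R)
(a(30, 147) + 7981) - 7469 = ((-1 + 30) + 7981) - 7469 = (29 + 7981) - 7469 = 8010 - 7469 = 541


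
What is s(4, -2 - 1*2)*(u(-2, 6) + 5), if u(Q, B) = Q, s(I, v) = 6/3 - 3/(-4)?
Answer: 33/4 ≈ 8.2500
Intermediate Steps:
s(I, v) = 11/4 (s(I, v) = 6*(⅓) - 3*(-¼) = 2 + ¾ = 11/4)
s(4, -2 - 1*2)*(u(-2, 6) + 5) = 11*(-2 + 5)/4 = (11/4)*3 = 33/4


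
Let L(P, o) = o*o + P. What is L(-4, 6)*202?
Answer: 6464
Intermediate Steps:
L(P, o) = P + o² (L(P, o) = o² + P = P + o²)
L(-4, 6)*202 = (-4 + 6²)*202 = (-4 + 36)*202 = 32*202 = 6464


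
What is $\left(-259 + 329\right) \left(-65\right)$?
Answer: $-4550$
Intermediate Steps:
$\left(-259 + 329\right) \left(-65\right) = 70 \left(-65\right) = -4550$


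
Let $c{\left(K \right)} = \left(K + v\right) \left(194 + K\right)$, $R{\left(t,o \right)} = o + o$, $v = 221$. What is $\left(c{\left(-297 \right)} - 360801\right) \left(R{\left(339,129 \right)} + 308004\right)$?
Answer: $-108808162926$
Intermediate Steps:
$R{\left(t,o \right)} = 2 o$
$c{\left(K \right)} = \left(194 + K\right) \left(221 + K\right)$ ($c{\left(K \right)} = \left(K + 221\right) \left(194 + K\right) = \left(221 + K\right) \left(194 + K\right) = \left(194 + K\right) \left(221 + K\right)$)
$\left(c{\left(-297 \right)} - 360801\right) \left(R{\left(339,129 \right)} + 308004\right) = \left(\left(42874 + \left(-297\right)^{2} + 415 \left(-297\right)\right) - 360801\right) \left(2 \cdot 129 + 308004\right) = \left(\left(42874 + 88209 - 123255\right) - 360801\right) \left(258 + 308004\right) = \left(7828 - 360801\right) 308262 = \left(-352973\right) 308262 = -108808162926$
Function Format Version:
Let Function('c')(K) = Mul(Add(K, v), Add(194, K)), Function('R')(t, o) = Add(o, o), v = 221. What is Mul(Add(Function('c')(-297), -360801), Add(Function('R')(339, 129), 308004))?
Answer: -108808162926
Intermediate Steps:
Function('R')(t, o) = Mul(2, o)
Function('c')(K) = Mul(Add(194, K), Add(221, K)) (Function('c')(K) = Mul(Add(K, 221), Add(194, K)) = Mul(Add(221, K), Add(194, K)) = Mul(Add(194, K), Add(221, K)))
Mul(Add(Function('c')(-297), -360801), Add(Function('R')(339, 129), 308004)) = Mul(Add(Add(42874, Pow(-297, 2), Mul(415, -297)), -360801), Add(Mul(2, 129), 308004)) = Mul(Add(Add(42874, 88209, -123255), -360801), Add(258, 308004)) = Mul(Add(7828, -360801), 308262) = Mul(-352973, 308262) = -108808162926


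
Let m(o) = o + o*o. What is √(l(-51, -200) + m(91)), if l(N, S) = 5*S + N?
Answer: √7321 ≈ 85.563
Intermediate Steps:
m(o) = o + o²
l(N, S) = N + 5*S
√(l(-51, -200) + m(91)) = √((-51 + 5*(-200)) + 91*(1 + 91)) = √((-51 - 1000) + 91*92) = √(-1051 + 8372) = √7321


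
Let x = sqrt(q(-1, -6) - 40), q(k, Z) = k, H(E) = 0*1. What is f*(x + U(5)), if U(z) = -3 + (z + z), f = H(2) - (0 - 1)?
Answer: 7 + I*sqrt(41) ≈ 7.0 + 6.4031*I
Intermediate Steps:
H(E) = 0
x = I*sqrt(41) (x = sqrt(-1 - 40) = sqrt(-41) = I*sqrt(41) ≈ 6.4031*I)
f = 1 (f = 0 - (0 - 1) = 0 - 1*(-1) = 0 + 1 = 1)
U(z) = -3 + 2*z
f*(x + U(5)) = 1*(I*sqrt(41) + (-3 + 2*5)) = 1*(I*sqrt(41) + (-3 + 10)) = 1*(I*sqrt(41) + 7) = 1*(7 + I*sqrt(41)) = 7 + I*sqrt(41)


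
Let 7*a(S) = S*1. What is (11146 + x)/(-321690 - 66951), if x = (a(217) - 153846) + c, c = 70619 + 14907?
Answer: 57143/388641 ≈ 0.14703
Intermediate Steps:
c = 85526
a(S) = S/7 (a(S) = (S*1)/7 = S/7)
x = -68289 (x = ((⅐)*217 - 153846) + 85526 = (31 - 153846) + 85526 = -153815 + 85526 = -68289)
(11146 + x)/(-321690 - 66951) = (11146 - 68289)/(-321690 - 66951) = -57143/(-388641) = -57143*(-1/388641) = 57143/388641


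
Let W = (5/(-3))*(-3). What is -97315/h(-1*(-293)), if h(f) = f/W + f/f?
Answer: -486575/298 ≈ -1632.8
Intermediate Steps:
W = 5 (W = (5*(-⅓))*(-3) = -5/3*(-3) = 5)
h(f) = 1 + f/5 (h(f) = f/5 + f/f = f*(⅕) + 1 = f/5 + 1 = 1 + f/5)
-97315/h(-1*(-293)) = -97315/(1 + (-1*(-293))/5) = -97315/(1 + (⅕)*293) = -97315/(1 + 293/5) = -97315/298/5 = -97315*5/298 = -486575/298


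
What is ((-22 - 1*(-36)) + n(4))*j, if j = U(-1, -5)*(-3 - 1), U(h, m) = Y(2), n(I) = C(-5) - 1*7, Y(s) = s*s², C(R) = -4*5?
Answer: 416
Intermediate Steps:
C(R) = -20
Y(s) = s³
n(I) = -27 (n(I) = -20 - 1*7 = -20 - 7 = -27)
U(h, m) = 8 (U(h, m) = 2³ = 8)
j = -32 (j = 8*(-3 - 1) = 8*(-4) = -32)
((-22 - 1*(-36)) + n(4))*j = ((-22 - 1*(-36)) - 27)*(-32) = ((-22 + 36) - 27)*(-32) = (14 - 27)*(-32) = -13*(-32) = 416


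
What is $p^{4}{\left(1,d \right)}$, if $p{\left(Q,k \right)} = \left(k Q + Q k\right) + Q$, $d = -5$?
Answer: $6561$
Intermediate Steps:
$p{\left(Q,k \right)} = Q + 2 Q k$ ($p{\left(Q,k \right)} = \left(Q k + Q k\right) + Q = 2 Q k + Q = Q + 2 Q k$)
$p^{4}{\left(1,d \right)} = \left(1 \left(1 + 2 \left(-5\right)\right)\right)^{4} = \left(1 \left(1 - 10\right)\right)^{4} = \left(1 \left(-9\right)\right)^{4} = \left(-9\right)^{4} = 6561$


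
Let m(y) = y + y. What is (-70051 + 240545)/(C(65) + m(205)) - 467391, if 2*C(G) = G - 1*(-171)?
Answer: -123305977/264 ≈ -4.6707e+5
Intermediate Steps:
C(G) = 171/2 + G/2 (C(G) = (G - 1*(-171))/2 = (G + 171)/2 = (171 + G)/2 = 171/2 + G/2)
m(y) = 2*y
(-70051 + 240545)/(C(65) + m(205)) - 467391 = (-70051 + 240545)/((171/2 + (½)*65) + 2*205) - 467391 = 170494/((171/2 + 65/2) + 410) - 467391 = 170494/(118 + 410) - 467391 = 170494/528 - 467391 = 170494*(1/528) - 467391 = 85247/264 - 467391 = -123305977/264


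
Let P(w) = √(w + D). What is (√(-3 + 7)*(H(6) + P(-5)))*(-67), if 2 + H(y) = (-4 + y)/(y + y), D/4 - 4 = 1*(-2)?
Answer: 737/3 - 134*√3 ≈ 13.572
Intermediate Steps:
D = 8 (D = 16 + 4*(1*(-2)) = 16 + 4*(-2) = 16 - 8 = 8)
H(y) = -2 + (-4 + y)/(2*y) (H(y) = -2 + (-4 + y)/(y + y) = -2 + (-4 + y)/((2*y)) = -2 + (-4 + y)*(1/(2*y)) = -2 + (-4 + y)/(2*y))
P(w) = √(8 + w) (P(w) = √(w + 8) = √(8 + w))
(√(-3 + 7)*(H(6) + P(-5)))*(-67) = (√(-3 + 7)*((-3/2 - 2/6) + √(8 - 5)))*(-67) = (√4*((-3/2 - 2*⅙) + √3))*(-67) = (2*((-3/2 - ⅓) + √3))*(-67) = (2*(-11/6 + √3))*(-67) = (-11/3 + 2*√3)*(-67) = 737/3 - 134*√3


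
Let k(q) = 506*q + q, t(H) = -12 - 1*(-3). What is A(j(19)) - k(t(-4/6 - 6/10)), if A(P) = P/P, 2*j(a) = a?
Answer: 4564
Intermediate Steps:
t(H) = -9 (t(H) = -12 + 3 = -9)
j(a) = a/2
k(q) = 507*q
A(P) = 1
A(j(19)) - k(t(-4/6 - 6/10)) = 1 - 507*(-9) = 1 - 1*(-4563) = 1 + 4563 = 4564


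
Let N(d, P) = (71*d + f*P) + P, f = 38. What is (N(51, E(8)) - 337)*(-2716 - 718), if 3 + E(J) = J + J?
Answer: -13018294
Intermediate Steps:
E(J) = -3 + 2*J (E(J) = -3 + (J + J) = -3 + 2*J)
N(d, P) = 39*P + 71*d (N(d, P) = (71*d + 38*P) + P = (38*P + 71*d) + P = 39*P + 71*d)
(N(51, E(8)) - 337)*(-2716 - 718) = ((39*(-3 + 2*8) + 71*51) - 337)*(-2716 - 718) = ((39*(-3 + 16) + 3621) - 337)*(-3434) = ((39*13 + 3621) - 337)*(-3434) = ((507 + 3621) - 337)*(-3434) = (4128 - 337)*(-3434) = 3791*(-3434) = -13018294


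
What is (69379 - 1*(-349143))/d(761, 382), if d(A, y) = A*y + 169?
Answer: 418522/290871 ≈ 1.4389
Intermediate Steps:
d(A, y) = 169 + A*y
(69379 - 1*(-349143))/d(761, 382) = (69379 - 1*(-349143))/(169 + 761*382) = (69379 + 349143)/(169 + 290702) = 418522/290871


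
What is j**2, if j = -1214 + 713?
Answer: 251001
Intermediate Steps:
j = -501
j**2 = (-501)**2 = 251001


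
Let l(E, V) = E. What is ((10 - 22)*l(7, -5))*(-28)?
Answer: 2352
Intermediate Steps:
((10 - 22)*l(7, -5))*(-28) = ((10 - 22)*7)*(-28) = -12*7*(-28) = -84*(-28) = 2352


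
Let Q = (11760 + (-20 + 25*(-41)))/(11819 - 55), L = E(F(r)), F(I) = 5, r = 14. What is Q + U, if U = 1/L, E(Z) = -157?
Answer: 1670491/1846948 ≈ 0.90446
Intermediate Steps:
L = -157
U = -1/157 (U = 1/(-157) = -1/157 ≈ -0.0063694)
Q = 10715/11764 (Q = (11760 + (-20 - 1025))/11764 = (11760 - 1045)*(1/11764) = 10715*(1/11764) = 10715/11764 ≈ 0.91083)
Q + U = 10715/11764 - 1/157 = 1670491/1846948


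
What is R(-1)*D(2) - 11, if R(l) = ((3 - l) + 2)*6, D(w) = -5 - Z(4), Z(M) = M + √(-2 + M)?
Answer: -335 - 36*√2 ≈ -385.91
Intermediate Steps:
D(w) = -9 - √2 (D(w) = -5 - (4 + √(-2 + 4)) = -5 - (4 + √2) = -5 + (-4 - √2) = -9 - √2)
R(l) = 30 - 6*l (R(l) = (5 - l)*6 = 30 - 6*l)
R(-1)*D(2) - 11 = (30 - 6*(-1))*(-9 - √2) - 11 = (30 + 6)*(-9 - √2) - 11 = 36*(-9 - √2) - 11 = (-324 - 36*√2) - 11 = -335 - 36*√2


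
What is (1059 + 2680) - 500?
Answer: 3239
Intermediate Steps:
(1059 + 2680) - 500 = 3739 - 500 = 3239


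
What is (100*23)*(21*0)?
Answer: 0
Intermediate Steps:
(100*23)*(21*0) = 2300*0 = 0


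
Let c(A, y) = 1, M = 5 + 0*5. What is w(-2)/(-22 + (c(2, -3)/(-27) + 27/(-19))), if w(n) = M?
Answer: -2565/12034 ≈ -0.21315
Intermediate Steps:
M = 5 (M = 5 + 0 = 5)
w(n) = 5
w(-2)/(-22 + (c(2, -3)/(-27) + 27/(-19))) = 5/(-22 + (1/(-27) + 27/(-19))) = 5/(-22 + (1*(-1/27) + 27*(-1/19))) = 5/(-22 + (-1/27 - 27/19)) = 5/(-22 - 748/513) = 5/(-12034/513) = -513/12034*5 = -2565/12034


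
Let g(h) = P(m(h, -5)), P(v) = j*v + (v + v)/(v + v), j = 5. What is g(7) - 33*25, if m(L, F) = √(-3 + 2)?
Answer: -824 + 5*I ≈ -824.0 + 5.0*I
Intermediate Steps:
m(L, F) = I (m(L, F) = √(-1) = I)
P(v) = 1 + 5*v (P(v) = 5*v + (v + v)/(v + v) = 5*v + (2*v)/((2*v)) = 5*v + (2*v)*(1/(2*v)) = 5*v + 1 = 1 + 5*v)
g(h) = 1 + 5*I
g(7) - 33*25 = (1 + 5*I) - 33*25 = (1 + 5*I) - 825 = -824 + 5*I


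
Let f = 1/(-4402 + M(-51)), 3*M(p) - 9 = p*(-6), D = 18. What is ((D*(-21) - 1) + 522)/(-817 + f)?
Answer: -4297/24550 ≈ -0.17503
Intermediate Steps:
M(p) = 3 - 2*p (M(p) = 3 + (p*(-6))/3 = 3 + (-6*p)/3 = 3 - 2*p)
f = -1/4297 (f = 1/(-4402 + (3 - 2*(-51))) = 1/(-4402 + (3 + 102)) = 1/(-4402 + 105) = 1/(-4297) = -1/4297 ≈ -0.00023272)
((D*(-21) - 1) + 522)/(-817 + f) = ((18*(-21) - 1) + 522)/(-817 - 1/4297) = ((-378 - 1) + 522)/(-3510650/4297) = (-379 + 522)*(-4297/3510650) = 143*(-4297/3510650) = -4297/24550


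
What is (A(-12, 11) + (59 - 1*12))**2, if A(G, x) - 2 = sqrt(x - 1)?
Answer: (49 + sqrt(10))**2 ≈ 2720.9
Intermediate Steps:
A(G, x) = 2 + sqrt(-1 + x) (A(G, x) = 2 + sqrt(x - 1) = 2 + sqrt(-1 + x))
(A(-12, 11) + (59 - 1*12))**2 = ((2 + sqrt(-1 + 11)) + (59 - 1*12))**2 = ((2 + sqrt(10)) + (59 - 12))**2 = ((2 + sqrt(10)) + 47)**2 = (49 + sqrt(10))**2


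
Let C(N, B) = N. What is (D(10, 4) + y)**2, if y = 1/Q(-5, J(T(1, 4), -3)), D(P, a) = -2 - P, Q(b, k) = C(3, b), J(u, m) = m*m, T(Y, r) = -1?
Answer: 1225/9 ≈ 136.11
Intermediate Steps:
J(u, m) = m**2
Q(b, k) = 3
y = 1/3 ≈ 0.33333
(D(10, 4) + y)**2 = ((-2 - 1*10) + 1/3)**2 = ((-2 - 10) + 1/3)**2 = (-12 + 1/3)**2 = (-35/3)**2 = 1225/9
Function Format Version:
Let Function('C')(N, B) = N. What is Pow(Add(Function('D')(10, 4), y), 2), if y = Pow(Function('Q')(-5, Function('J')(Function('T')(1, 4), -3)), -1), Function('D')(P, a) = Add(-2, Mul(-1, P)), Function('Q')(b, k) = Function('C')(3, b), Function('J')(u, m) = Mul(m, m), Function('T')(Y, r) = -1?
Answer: Rational(1225, 9) ≈ 136.11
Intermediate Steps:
Function('J')(u, m) = Pow(m, 2)
Function('Q')(b, k) = 3
y = Rational(1, 3) (y = Pow(3, -1) = Rational(1, 3) ≈ 0.33333)
Pow(Add(Function('D')(10, 4), y), 2) = Pow(Add(Add(-2, Mul(-1, 10)), Rational(1, 3)), 2) = Pow(Add(Add(-2, -10), Rational(1, 3)), 2) = Pow(Add(-12, Rational(1, 3)), 2) = Pow(Rational(-35, 3), 2) = Rational(1225, 9)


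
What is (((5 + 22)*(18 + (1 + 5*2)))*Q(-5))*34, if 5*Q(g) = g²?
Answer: 133110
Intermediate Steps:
Q(g) = g²/5
(((5 + 22)*(18 + (1 + 5*2)))*Q(-5))*34 = (((5 + 22)*(18 + (1 + 5*2)))*((⅕)*(-5)²))*34 = ((27*(18 + (1 + 10)))*((⅕)*25))*34 = ((27*(18 + 11))*5)*34 = ((27*29)*5)*34 = (783*5)*34 = 3915*34 = 133110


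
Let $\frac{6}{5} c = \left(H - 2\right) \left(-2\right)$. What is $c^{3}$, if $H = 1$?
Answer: $\frac{125}{27} \approx 4.6296$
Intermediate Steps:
$c = \frac{5}{3}$ ($c = \frac{5 \left(1 - 2\right) \left(-2\right)}{6} = \frac{5 \left(\left(-1\right) \left(-2\right)\right)}{6} = \frac{5}{6} \cdot 2 = \frac{5}{3} \approx 1.6667$)
$c^{3} = \left(\frac{5}{3}\right)^{3} = \frac{125}{27}$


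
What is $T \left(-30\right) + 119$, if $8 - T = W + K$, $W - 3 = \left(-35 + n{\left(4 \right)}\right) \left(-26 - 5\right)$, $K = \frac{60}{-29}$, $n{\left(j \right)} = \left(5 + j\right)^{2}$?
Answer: $- \frac{1243319}{29} \approx -42873.0$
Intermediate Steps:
$K = - \frac{60}{29}$ ($K = 60 \left(- \frac{1}{29}\right) = - \frac{60}{29} \approx -2.069$)
$W = -1423$ ($W = 3 + \left(-35 + \left(5 + 4\right)^{2}\right) \left(-26 - 5\right) = 3 + \left(-35 + 9^{2}\right) \left(-31\right) = 3 + \left(-35 + 81\right) \left(-31\right) = 3 + 46 \left(-31\right) = 3 - 1426 = -1423$)
$T = \frac{41559}{29}$ ($T = 8 - \left(-1423 - \frac{60}{29}\right) = 8 - - \frac{41327}{29} = 8 + \frac{41327}{29} = \frac{41559}{29} \approx 1433.1$)
$T \left(-30\right) + 119 = \frac{41559}{29} \left(-30\right) + 119 = - \frac{1246770}{29} + 119 = - \frac{1243319}{29}$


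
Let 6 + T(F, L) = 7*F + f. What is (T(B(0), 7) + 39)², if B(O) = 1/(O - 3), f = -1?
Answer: 7921/9 ≈ 880.11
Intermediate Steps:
B(O) = 1/(-3 + O)
T(F, L) = -7 + 7*F (T(F, L) = -6 + (7*F - 1) = -6 + (-1 + 7*F) = -7 + 7*F)
(T(B(0), 7) + 39)² = ((-7 + 7/(-3 + 0)) + 39)² = ((-7 + 7/(-3)) + 39)² = ((-7 + 7*(-⅓)) + 39)² = ((-7 - 7/3) + 39)² = (-28/3 + 39)² = (89/3)² = 7921/9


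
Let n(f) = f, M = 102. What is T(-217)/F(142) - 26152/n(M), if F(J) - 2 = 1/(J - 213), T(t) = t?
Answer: -876491/2397 ≈ -365.66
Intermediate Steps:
F(J) = 2 + 1/(-213 + J) (F(J) = 2 + 1/(J - 213) = 2 + 1/(-213 + J))
T(-217)/F(142) - 26152/n(M) = -217*(-213 + 142)/(-425 + 2*142) - 26152/102 = -217*(-71/(-425 + 284)) - 26152*1/102 = -217/((-1/71*(-141))) - 13076/51 = -217/141/71 - 13076/51 = -217*71/141 - 13076/51 = -15407/141 - 13076/51 = -876491/2397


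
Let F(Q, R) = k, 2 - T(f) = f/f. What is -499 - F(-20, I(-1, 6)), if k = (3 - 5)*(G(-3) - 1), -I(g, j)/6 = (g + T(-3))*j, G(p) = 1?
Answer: -499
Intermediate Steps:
T(f) = 1 (T(f) = 2 - f/f = 2 - 1*1 = 2 - 1 = 1)
I(g, j) = -6*j*(1 + g) (I(g, j) = -6*(g + 1)*j = -6*(1 + g)*j = -6*j*(1 + g))
k = 0 (k = (3 - 5)*(1 - 1) = -2*0 = 0)
F(Q, R) = 0
-499 - F(-20, I(-1, 6)) = -499 - 1*0 = -499 + 0 = -499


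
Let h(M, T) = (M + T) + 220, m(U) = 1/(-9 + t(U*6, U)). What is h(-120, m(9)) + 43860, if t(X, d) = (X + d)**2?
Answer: 174081601/3960 ≈ 43960.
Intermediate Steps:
m(U) = 1/(-9 + 49*U**2) (m(U) = 1/(-9 + (U*6 + U)**2) = 1/(-9 + (6*U + U)**2) = 1/(-9 + (7*U)**2) = 1/(-9 + 49*U**2))
h(M, T) = 220 + M + T
h(-120, m(9)) + 43860 = (220 - 120 + 1/(-9 + 49*9**2)) + 43860 = (220 - 120 + 1/(-9 + 49*81)) + 43860 = (220 - 120 + 1/(-9 + 3969)) + 43860 = (220 - 120 + 1/3960) + 43860 = 396001/3960 + 43860 = 174081601/3960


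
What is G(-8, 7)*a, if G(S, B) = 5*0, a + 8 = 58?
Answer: 0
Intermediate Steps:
a = 50 (a = -8 + 58 = 50)
G(S, B) = 0
G(-8, 7)*a = 0*50 = 0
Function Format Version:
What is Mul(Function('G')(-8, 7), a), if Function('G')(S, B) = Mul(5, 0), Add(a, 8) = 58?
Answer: 0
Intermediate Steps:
a = 50 (a = Add(-8, 58) = 50)
Function('G')(S, B) = 0
Mul(Function('G')(-8, 7), a) = Mul(0, 50) = 0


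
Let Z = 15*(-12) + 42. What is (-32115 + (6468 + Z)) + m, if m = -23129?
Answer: -48914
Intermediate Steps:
Z = -138 (Z = -180 + 42 = -138)
(-32115 + (6468 + Z)) + m = (-32115 + (6468 - 138)) - 23129 = (-32115 + 6330) - 23129 = -25785 - 23129 = -48914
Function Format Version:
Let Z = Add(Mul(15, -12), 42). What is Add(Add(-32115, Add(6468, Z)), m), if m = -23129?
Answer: -48914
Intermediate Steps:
Z = -138 (Z = Add(-180, 42) = -138)
Add(Add(-32115, Add(6468, Z)), m) = Add(Add(-32115, Add(6468, -138)), -23129) = Add(Add(-32115, 6330), -23129) = Add(-25785, -23129) = -48914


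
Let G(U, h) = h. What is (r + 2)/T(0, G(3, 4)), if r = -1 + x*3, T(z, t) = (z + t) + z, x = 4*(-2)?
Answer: -23/4 ≈ -5.7500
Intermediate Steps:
x = -8
T(z, t) = t + 2*z (T(z, t) = (t + z) + z = t + 2*z)
r = -25 (r = -1 - 8*3 = -1 - 24 = -25)
(r + 2)/T(0, G(3, 4)) = (-25 + 2)/(4 + 2*0) = -23/(4 + 0) = -23/4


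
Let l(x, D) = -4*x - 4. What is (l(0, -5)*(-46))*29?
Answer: 5336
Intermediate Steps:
l(x, D) = -4 - 4*x
(l(0, -5)*(-46))*29 = ((-4 - 4*0)*(-46))*29 = ((-4 + 0)*(-46))*29 = -4*(-46)*29 = 184*29 = 5336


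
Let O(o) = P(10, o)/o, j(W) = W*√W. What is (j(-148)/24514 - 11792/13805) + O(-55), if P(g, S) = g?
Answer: -14302/13805 - 148*I*√37/12257 ≈ -1.036 - 0.073448*I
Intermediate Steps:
j(W) = W^(3/2)
O(o) = 10/o
(j(-148)/24514 - 11792/13805) + O(-55) = ((-148)^(3/2)/24514 - 11792/13805) + 10/(-55) = (-296*I*√37*(1/24514) - 11792*1/13805) + 10*(-1/55) = (-148*I*√37/12257 - 1072/1255) - 2/11 = (-1072/1255 - 148*I*√37/12257) - 2/11 = -14302/13805 - 148*I*√37/12257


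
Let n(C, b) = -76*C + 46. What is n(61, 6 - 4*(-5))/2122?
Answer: -2295/1061 ≈ -2.1631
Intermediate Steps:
n(C, b) = 46 - 76*C
n(61, 6 - 4*(-5))/2122 = (46 - 76*61)/2122 = (46 - 4636)*(1/2122) = -4590*1/2122 = -2295/1061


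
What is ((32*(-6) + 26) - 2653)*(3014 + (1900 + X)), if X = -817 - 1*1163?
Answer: -8270946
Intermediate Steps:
X = -1980 (X = -817 - 1163 = -1980)
((32*(-6) + 26) - 2653)*(3014 + (1900 + X)) = ((32*(-6) + 26) - 2653)*(3014 + (1900 - 1980)) = ((-192 + 26) - 2653)*(3014 - 80) = (-166 - 2653)*2934 = -2819*2934 = -8270946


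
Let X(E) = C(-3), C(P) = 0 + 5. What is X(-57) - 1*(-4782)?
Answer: 4787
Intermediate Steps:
C(P) = 5
X(E) = 5
X(-57) - 1*(-4782) = 5 - 1*(-4782) = 5 + 4782 = 4787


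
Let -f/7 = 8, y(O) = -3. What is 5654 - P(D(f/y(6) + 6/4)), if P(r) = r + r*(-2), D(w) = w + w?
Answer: 17083/3 ≈ 5694.3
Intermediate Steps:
f = -56 (f = -7*8 = -56)
D(w) = 2*w
P(r) = -r (P(r) = r - 2*r = -r)
5654 - P(D(f/y(6) + 6/4)) = 5654 - (-1)*2*(-56/(-3) + 6/4) = 5654 - (-1)*2*(-56*(-⅓) + 6*(¼)) = 5654 - (-1)*2*(56/3 + 3/2) = 5654 - (-1)*2*(121/6) = 5654 - (-1)*121/3 = 5654 - 1*(-121/3) = 5654 + 121/3 = 17083/3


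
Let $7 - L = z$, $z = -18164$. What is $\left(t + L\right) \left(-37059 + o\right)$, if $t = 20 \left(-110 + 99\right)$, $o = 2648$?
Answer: $-617711861$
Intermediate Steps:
$t = -220$ ($t = 20 \left(-11\right) = -220$)
$L = 18171$ ($L = 7 - -18164 = 7 + 18164 = 18171$)
$\left(t + L\right) \left(-37059 + o\right) = \left(-220 + 18171\right) \left(-37059 + 2648\right) = 17951 \left(-34411\right) = -617711861$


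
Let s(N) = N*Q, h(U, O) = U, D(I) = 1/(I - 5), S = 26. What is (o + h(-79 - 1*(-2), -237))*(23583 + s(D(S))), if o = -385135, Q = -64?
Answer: -63582964316/7 ≈ -9.0833e+9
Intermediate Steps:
D(I) = 1/(-5 + I)
s(N) = -64*N (s(N) = N*(-64) = -64*N)
(o + h(-79 - 1*(-2), -237))*(23583 + s(D(S))) = (-385135 + (-79 - 1*(-2)))*(23583 - 64/(-5 + 26)) = (-385135 + (-79 + 2))*(23583 - 64/21) = (-385135 - 77)*(23583 - 64*1/21) = -385212*(23583 - 64/21) = -385212*495179/21 = -63582964316/7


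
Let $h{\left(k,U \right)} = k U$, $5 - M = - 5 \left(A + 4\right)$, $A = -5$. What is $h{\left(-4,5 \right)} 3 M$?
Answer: $0$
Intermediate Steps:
$M = 0$ ($M = 5 - - 5 \left(-5 + 4\right) = 5 - \left(-5\right) \left(-1\right) = 5 - 5 = 0$)
$h{\left(k,U \right)} = U k$
$h{\left(-4,5 \right)} 3 M = 5 \left(-4\right) 3 \cdot 0 = \left(-20\right) 3 \cdot 0 = \left(-60\right) 0 = 0$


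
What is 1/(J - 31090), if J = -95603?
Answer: -1/126693 ≈ -7.8931e-6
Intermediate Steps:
1/(J - 31090) = 1/(-95603 - 31090) = 1/(-126693) = -1/126693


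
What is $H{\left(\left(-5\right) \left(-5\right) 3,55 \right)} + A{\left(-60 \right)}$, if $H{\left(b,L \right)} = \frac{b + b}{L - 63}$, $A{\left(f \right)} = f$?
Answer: $- \frac{315}{4} \approx -78.75$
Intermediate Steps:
$H{\left(b,L \right)} = \frac{2 b}{-63 + L}$
$H{\left(\left(-5\right) \left(-5\right) 3,55 \right)} + A{\left(-60 \right)} = \frac{2 \left(-5\right) \left(-5\right) 3}{-63 + 55} - 60 = \frac{2 \cdot 25 \cdot 3}{-8} - 60 = 2 \cdot 75 \left(- \frac{1}{8}\right) - 60 = - \frac{75}{4} - 60 = - \frac{315}{4}$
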